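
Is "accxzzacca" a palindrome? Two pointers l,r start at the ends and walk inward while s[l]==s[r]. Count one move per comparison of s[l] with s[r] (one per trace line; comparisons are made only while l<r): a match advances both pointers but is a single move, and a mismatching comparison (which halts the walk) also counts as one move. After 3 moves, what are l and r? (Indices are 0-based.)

l=0 r=9: 'a'=='a', l++,r--
l=1 r=8: 'c'=='c', l++,r--
l=2 r=7: 'c'=='c', l++,r--

l=3, r=6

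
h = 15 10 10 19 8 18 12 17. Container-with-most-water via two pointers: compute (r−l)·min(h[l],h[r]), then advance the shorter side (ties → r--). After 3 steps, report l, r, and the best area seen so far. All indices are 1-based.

l=4, r=8, best area=105

[1,8] min(15,17)*7=105 best=105 * → l++
[2,8] min(10,17)*6=60 best=105 → l++
[3,8] min(10,17)*5=50 best=105 → l++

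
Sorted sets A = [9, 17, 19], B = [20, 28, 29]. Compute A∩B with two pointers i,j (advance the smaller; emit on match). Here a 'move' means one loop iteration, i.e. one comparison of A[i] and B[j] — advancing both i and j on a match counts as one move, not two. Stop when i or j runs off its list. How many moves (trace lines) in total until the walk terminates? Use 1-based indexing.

3 moves

i=1 j=1: 9<20, i++
i=2 j=1: 17<20, i++
i=3 j=1: 19<20, i++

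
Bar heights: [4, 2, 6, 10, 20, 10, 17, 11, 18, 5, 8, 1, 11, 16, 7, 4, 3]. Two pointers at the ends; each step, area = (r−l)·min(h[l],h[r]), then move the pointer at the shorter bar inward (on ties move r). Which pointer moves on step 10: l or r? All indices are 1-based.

r

[1,17] min(4,3)*16=48 best=48 * → r--
[1,16] min(4,4)*15=60 best=60 * → r--
[1,15] min(4,7)*14=56 best=60 → l++
[2,15] min(2,7)*13=26 best=60 → l++
[3,15] min(6,7)*12=72 best=72 * → l++
[4,15] min(10,7)*11=77 best=77 * → r--
[4,14] min(10,16)*10=100 best=100 * → l++
[5,14] min(20,16)*9=144 best=144 * → r--
[5,13] min(20,11)*8=88 best=144 → r--
[5,12] min(20,1)*7=7 best=144 → r--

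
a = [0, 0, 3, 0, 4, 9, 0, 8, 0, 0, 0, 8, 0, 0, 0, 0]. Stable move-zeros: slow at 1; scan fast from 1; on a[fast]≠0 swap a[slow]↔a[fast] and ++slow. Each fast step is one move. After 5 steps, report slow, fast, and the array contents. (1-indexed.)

slow=3, fast=6, a=[3, 4, 0, 0, 0, 9, 0, 8, 0, 0, 0, 8, 0, 0, 0, 0]

slow=1 fast=1: a[fast]=0, fast++
slow=1 fast=2: a[fast]=0, fast++
slow=1 fast=3: a[fast]=3≠0 swap→a[1]=3, slow++,fast++
slow=2 fast=4: a[fast]=0, fast++
slow=2 fast=5: a[fast]=4≠0 swap→a[2]=4, slow++,fast++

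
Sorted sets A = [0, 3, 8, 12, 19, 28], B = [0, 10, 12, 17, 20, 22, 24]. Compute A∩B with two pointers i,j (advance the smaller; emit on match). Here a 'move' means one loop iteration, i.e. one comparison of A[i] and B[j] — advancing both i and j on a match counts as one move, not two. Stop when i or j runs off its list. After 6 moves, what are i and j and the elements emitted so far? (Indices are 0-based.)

i=4, j=4, emitted=[0, 12]

i=0 j=0: 0==0 emit, i++,j++
i=1 j=1: 3<10, i++
i=2 j=1: 8<10, i++
i=3 j=1: 12>10, j++
i=3 j=2: 12==12 emit, i++,j++
i=4 j=3: 19>17, j++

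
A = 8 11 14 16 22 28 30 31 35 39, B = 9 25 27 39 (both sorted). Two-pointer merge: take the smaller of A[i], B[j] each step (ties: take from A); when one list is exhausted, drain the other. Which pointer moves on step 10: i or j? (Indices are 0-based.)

i

i=0 j=0: A[i]=8<=B[j]=9 take 8, i++
i=1 j=0: A[i]=11>B[j]=9 take 9, j++
i=1 j=1: A[i]=11<=B[j]=25 take 11, i++
i=2 j=1: A[i]=14<=B[j]=25 take 14, i++
i=3 j=1: A[i]=16<=B[j]=25 take 16, i++
i=4 j=1: A[i]=22<=B[j]=25 take 22, i++
i=5 j=1: A[i]=28>B[j]=25 take 25, j++
i=5 j=2: A[i]=28>B[j]=27 take 27, j++
i=5 j=3: A[i]=28<=B[j]=39 take 28, i++
i=6 j=3: A[i]=30<=B[j]=39 take 30, i++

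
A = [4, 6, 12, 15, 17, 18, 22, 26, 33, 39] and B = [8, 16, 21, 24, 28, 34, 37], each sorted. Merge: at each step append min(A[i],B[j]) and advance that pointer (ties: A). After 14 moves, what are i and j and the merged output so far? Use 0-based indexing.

[i=0,j=0] A[i]=4<=B[j]=8 take 4 → i++
[i=1,j=0] A[i]=6<=B[j]=8 take 6 → i++
[i=2,j=0] A[i]=12>B[j]=8 take 8 → j++
[i=2,j=1] A[i]=12<=B[j]=16 take 12 → i++
[i=3,j=1] A[i]=15<=B[j]=16 take 15 → i++
[i=4,j=1] A[i]=17>B[j]=16 take 16 → j++
[i=4,j=2] A[i]=17<=B[j]=21 take 17 → i++
[i=5,j=2] A[i]=18<=B[j]=21 take 18 → i++
[i=6,j=2] A[i]=22>B[j]=21 take 21 → j++
[i=6,j=3] A[i]=22<=B[j]=24 take 22 → i++
[i=7,j=3] A[i]=26>B[j]=24 take 24 → j++
[i=7,j=4] A[i]=26<=B[j]=28 take 26 → i++
[i=8,j=4] A[i]=33>B[j]=28 take 28 → j++
[i=8,j=5] A[i]=33<=B[j]=34 take 33 → i++

i=9, j=5, merged so far=[4, 6, 8, 12, 15, 16, 17, 18, 21, 22, 24, 26, 28, 33]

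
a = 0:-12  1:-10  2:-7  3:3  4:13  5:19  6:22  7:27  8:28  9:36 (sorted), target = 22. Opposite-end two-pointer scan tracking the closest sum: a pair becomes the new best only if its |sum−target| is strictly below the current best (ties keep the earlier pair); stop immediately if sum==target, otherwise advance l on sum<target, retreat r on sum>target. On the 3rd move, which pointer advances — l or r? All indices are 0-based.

l

[0,9] -12+36=24 d=2 * → r--
[0,8] -12+28=16 d=6 → l++
[1,8] -10+28=18 d=4 → l++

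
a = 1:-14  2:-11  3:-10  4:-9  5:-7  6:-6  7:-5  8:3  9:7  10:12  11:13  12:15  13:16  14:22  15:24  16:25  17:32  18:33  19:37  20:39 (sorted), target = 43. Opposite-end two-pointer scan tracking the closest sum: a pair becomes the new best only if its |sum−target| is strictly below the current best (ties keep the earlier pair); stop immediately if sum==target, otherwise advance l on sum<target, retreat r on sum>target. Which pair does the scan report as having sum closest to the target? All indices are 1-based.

pair (3, 39) with sum 42 (|Δ|=1)

l=1 r=20: -14+39=25 d=18 *, l++
l=2 r=20: -11+39=28 d=15 *, l++
l=3 r=20: -10+39=29 d=14 *, l++
l=4 r=20: -9+39=30 d=13 *, l++
l=5 r=20: -7+39=32 d=11 *, l++
l=6 r=20: -6+39=33 d=10 *, l++
l=7 r=20: -5+39=34 d=9 *, l++
l=8 r=20: 3+39=42 d=1 *, l++
l=9 r=20: 7+39=46 d=3, r--
l=9 r=19: 7+37=44 d=1, r--
l=9 r=18: 7+33=40 d=3, l++
l=10 r=18: 12+33=45 d=2, r--
l=10 r=17: 12+32=44 d=1, r--
l=10 r=16: 12+25=37 d=6, l++
l=11 r=16: 13+25=38 d=5, l++
l=12 r=16: 15+25=40 d=3, l++
l=13 r=16: 16+25=41 d=2, l++
l=14 r=16: 22+25=47 d=4, r--
l=14 r=15: 22+24=46 d=3, r--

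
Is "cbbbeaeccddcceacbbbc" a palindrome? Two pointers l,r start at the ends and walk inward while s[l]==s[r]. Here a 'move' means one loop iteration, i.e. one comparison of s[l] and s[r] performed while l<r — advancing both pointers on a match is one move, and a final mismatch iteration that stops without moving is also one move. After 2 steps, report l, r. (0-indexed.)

[0,19] 'c'=='c' → l++,r--
[1,18] 'b'=='b' → l++,r--

l=2, r=17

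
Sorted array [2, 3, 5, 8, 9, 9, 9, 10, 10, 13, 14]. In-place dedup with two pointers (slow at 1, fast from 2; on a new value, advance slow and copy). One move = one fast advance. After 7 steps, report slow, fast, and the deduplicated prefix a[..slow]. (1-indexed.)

slow=6, fast=9, prefix=[2, 3, 5, 8, 9, 10]

slow=1 fast=2: a[fast]=3≠a[slow]=2 write a[2]=3, slow++,fast++
slow=2 fast=3: a[fast]=5≠a[slow]=3 write a[3]=5, slow++,fast++
slow=3 fast=4: a[fast]=8≠a[slow]=5 write a[4]=8, slow++,fast++
slow=4 fast=5: a[fast]=9≠a[slow]=8 write a[5]=9, slow++,fast++
slow=5 fast=6: a[fast]=9=a[slow] dup, fast++
slow=5 fast=7: a[fast]=9=a[slow] dup, fast++
slow=5 fast=8: a[fast]=10≠a[slow]=9 write a[6]=10, slow++,fast++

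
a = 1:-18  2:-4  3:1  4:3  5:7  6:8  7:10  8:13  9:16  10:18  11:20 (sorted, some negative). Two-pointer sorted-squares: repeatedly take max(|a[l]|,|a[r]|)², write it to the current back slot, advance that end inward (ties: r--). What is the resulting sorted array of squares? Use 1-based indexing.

[1, 9, 16, 49, 64, 100, 169, 256, 324, 324, 400]

l=1 r=11: |-18|<=|20| out[11]=400, r--
l=1 r=10: |-18|<=|18| out[10]=324, r--
l=1 r=9: |-18|>|16| out[9]=324, l++
l=2 r=9: |-4|<=|16| out[8]=256, r--
l=2 r=8: |-4|<=|13| out[7]=169, r--
l=2 r=7: |-4|<=|10| out[6]=100, r--
l=2 r=6: |-4|<=|8| out[5]=64, r--
l=2 r=5: |-4|<=|7| out[4]=49, r--
l=2 r=4: |-4|>|3| out[3]=16, l++
l=3 r=4: |1|<=|3| out[2]=9, r--
l=3 r=3: |1|<=|1| out[1]=1, r--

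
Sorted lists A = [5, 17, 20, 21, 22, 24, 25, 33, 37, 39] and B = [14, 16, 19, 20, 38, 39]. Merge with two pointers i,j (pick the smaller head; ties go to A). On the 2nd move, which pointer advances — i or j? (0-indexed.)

j

[i=0,j=0] A[i]=5<=B[j]=14 take 5 → i++
[i=1,j=0] A[i]=17>B[j]=14 take 14 → j++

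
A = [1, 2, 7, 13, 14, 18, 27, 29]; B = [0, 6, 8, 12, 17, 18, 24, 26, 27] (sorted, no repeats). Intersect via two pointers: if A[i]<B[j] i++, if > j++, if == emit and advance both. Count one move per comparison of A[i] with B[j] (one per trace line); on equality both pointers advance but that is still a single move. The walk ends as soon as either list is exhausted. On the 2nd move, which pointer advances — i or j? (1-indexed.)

i=1 j=1: 1>0, j++
i=1 j=2: 1<6, i++

i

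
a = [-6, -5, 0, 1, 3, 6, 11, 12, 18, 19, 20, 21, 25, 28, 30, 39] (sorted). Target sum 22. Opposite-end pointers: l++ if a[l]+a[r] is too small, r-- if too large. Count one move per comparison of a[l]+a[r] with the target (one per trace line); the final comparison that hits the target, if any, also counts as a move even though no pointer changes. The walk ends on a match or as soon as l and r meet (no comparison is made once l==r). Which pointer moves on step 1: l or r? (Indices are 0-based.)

r

[0,15] -6+39=33 >22 → r--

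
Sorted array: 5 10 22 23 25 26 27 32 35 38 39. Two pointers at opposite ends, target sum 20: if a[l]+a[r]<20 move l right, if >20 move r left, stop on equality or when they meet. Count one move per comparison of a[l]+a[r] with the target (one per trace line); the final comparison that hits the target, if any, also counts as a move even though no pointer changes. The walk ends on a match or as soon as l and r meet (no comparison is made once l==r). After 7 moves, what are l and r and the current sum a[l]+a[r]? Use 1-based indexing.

l=1, r=4, sum=28

[1,11] 5+39=44 >20 → r--
[1,10] 5+38=43 >20 → r--
[1,9] 5+35=40 >20 → r--
[1,8] 5+32=37 >20 → r--
[1,7] 5+27=32 >20 → r--
[1,6] 5+26=31 >20 → r--
[1,5] 5+25=30 >20 → r--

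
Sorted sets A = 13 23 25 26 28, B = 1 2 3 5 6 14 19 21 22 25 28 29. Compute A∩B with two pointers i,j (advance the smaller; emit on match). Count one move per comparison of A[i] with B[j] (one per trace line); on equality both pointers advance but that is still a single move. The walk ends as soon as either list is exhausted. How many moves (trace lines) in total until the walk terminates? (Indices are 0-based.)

14 moves

i=0 j=0: 13>1, j++
i=0 j=1: 13>2, j++
i=0 j=2: 13>3, j++
i=0 j=3: 13>5, j++
i=0 j=4: 13>6, j++
i=0 j=5: 13<14, i++
i=1 j=5: 23>14, j++
i=1 j=6: 23>19, j++
i=1 j=7: 23>21, j++
i=1 j=8: 23>22, j++
i=1 j=9: 23<25, i++
i=2 j=9: 25==25 emit, i++,j++
i=3 j=10: 26<28, i++
i=4 j=10: 28==28 emit, i++,j++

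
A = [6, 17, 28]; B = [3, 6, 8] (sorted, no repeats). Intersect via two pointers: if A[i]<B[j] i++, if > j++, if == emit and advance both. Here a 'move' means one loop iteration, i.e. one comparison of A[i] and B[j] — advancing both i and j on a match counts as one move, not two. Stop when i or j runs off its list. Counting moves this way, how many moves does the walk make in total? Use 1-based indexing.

i=1 j=1: 6>3, j++
i=1 j=2: 6==6 emit, i++,j++
i=2 j=3: 17>8, j++

3 moves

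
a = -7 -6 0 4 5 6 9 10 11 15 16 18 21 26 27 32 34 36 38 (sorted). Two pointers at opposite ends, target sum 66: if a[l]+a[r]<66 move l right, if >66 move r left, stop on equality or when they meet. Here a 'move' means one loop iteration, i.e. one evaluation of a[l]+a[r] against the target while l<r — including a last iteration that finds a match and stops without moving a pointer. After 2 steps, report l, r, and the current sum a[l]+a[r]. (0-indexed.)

l=2, r=18, sum=38

[0,18] -7+38=31 <66 → l++
[1,18] -6+38=32 <66 → l++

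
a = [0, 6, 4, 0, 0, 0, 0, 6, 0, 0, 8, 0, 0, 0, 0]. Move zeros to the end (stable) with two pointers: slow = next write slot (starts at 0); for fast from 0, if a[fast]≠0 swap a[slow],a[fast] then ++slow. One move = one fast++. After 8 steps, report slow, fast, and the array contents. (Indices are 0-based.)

slow=3, fast=8, a=[6, 4, 6, 0, 0, 0, 0, 0, 0, 0, 8, 0, 0, 0, 0]

slow=0 fast=0: a[fast]=0, fast++
slow=0 fast=1: a[fast]=6≠0 swap→a[0]=6, slow++,fast++
slow=1 fast=2: a[fast]=4≠0 swap→a[1]=4, slow++,fast++
slow=2 fast=3: a[fast]=0, fast++
slow=2 fast=4: a[fast]=0, fast++
slow=2 fast=5: a[fast]=0, fast++
slow=2 fast=6: a[fast]=0, fast++
slow=2 fast=7: a[fast]=6≠0 swap→a[2]=6, slow++,fast++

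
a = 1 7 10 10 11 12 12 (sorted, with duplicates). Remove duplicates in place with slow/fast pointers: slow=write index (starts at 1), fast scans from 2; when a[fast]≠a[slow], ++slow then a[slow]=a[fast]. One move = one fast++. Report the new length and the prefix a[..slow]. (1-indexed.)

length 5; prefix = [1, 7, 10, 11, 12]

slow=1 fast=2: a[fast]=7≠a[slow]=1 write a[2]=7, slow++,fast++
slow=2 fast=3: a[fast]=10≠a[slow]=7 write a[3]=10, slow++,fast++
slow=3 fast=4: a[fast]=10=a[slow] dup, fast++
slow=3 fast=5: a[fast]=11≠a[slow]=10 write a[4]=11, slow++,fast++
slow=4 fast=6: a[fast]=12≠a[slow]=11 write a[5]=12, slow++,fast++
slow=5 fast=7: a[fast]=12=a[slow] dup, fast++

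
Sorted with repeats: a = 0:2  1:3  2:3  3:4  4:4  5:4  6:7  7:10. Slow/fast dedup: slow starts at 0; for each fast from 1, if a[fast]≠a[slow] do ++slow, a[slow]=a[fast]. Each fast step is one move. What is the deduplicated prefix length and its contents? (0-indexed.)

slow=0 fast=1: a[fast]=3≠a[slow]=2 write a[1]=3, slow++,fast++
slow=1 fast=2: a[fast]=3=a[slow] dup, fast++
slow=1 fast=3: a[fast]=4≠a[slow]=3 write a[2]=4, slow++,fast++
slow=2 fast=4: a[fast]=4=a[slow] dup, fast++
slow=2 fast=5: a[fast]=4=a[slow] dup, fast++
slow=2 fast=6: a[fast]=7≠a[slow]=4 write a[3]=7, slow++,fast++
slow=3 fast=7: a[fast]=10≠a[slow]=7 write a[4]=10, slow++,fast++

length 5; prefix = [2, 3, 4, 7, 10]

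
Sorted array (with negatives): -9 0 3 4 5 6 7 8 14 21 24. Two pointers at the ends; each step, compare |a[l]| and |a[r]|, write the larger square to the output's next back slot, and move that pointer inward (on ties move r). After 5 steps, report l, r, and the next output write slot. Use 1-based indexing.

l=2, r=7, next write slot=6

[1,11] |-9|<=|24| out[11]=576 → r--
[1,10] |-9|<=|21| out[10]=441 → r--
[1,9] |-9|<=|14| out[9]=196 → r--
[1,8] |-9|>|8| out[8]=81 → l++
[2,8] |0|<=|8| out[7]=64 → r--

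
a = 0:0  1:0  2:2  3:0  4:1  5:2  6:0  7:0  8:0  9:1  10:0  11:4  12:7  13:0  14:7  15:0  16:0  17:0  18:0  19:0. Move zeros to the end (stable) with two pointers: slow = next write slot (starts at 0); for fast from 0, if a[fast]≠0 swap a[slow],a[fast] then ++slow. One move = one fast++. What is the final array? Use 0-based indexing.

[2, 1, 2, 1, 4, 7, 7, 0, 0, 0, 0, 0, 0, 0, 0, 0, 0, 0, 0, 0]

(s=0,f=0) a[fast]=0 → fast++
(s=0,f=1) a[fast]=0 → fast++
(s=0,f=2) a[fast]=2≠0 swap→a[0]=2 → slow++,fast++
(s=1,f=3) a[fast]=0 → fast++
(s=1,f=4) a[fast]=1≠0 swap→a[1]=1 → slow++,fast++
(s=2,f=5) a[fast]=2≠0 swap→a[2]=2 → slow++,fast++
(s=3,f=6) a[fast]=0 → fast++
(s=3,f=7) a[fast]=0 → fast++
(s=3,f=8) a[fast]=0 → fast++
(s=3,f=9) a[fast]=1≠0 swap→a[3]=1 → slow++,fast++
(s=4,f=10) a[fast]=0 → fast++
(s=4,f=11) a[fast]=4≠0 swap→a[4]=4 → slow++,fast++
(s=5,f=12) a[fast]=7≠0 swap→a[5]=7 → slow++,fast++
(s=6,f=13) a[fast]=0 → fast++
(s=6,f=14) a[fast]=7≠0 swap→a[6]=7 → slow++,fast++
(s=7,f=15) a[fast]=0 → fast++
(s=7,f=16) a[fast]=0 → fast++
(s=7,f=17) a[fast]=0 → fast++
(s=7,f=18) a[fast]=0 → fast++
(s=7,f=19) a[fast]=0 → fast++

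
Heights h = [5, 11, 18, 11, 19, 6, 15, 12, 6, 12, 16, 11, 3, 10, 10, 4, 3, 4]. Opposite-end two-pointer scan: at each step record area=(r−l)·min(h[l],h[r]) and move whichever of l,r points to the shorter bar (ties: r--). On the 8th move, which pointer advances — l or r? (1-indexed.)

l=1 r=18: min(5,4)*17=68 best=68 *, r--
l=1 r=17: min(5,3)*16=48 best=68, r--
l=1 r=16: min(5,4)*15=60 best=68, r--
l=1 r=15: min(5,10)*14=70 best=70 *, l++
l=2 r=15: min(11,10)*13=130 best=130 *, r--
l=2 r=14: min(11,10)*12=120 best=130, r--
l=2 r=13: min(11,3)*11=33 best=130, r--
l=2 r=12: min(11,11)*10=110 best=130, r--

r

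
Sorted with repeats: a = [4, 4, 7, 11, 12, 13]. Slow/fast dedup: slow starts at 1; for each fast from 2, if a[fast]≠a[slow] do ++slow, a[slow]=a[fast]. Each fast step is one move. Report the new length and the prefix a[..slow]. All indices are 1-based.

length 5; prefix = [4, 7, 11, 12, 13]

slow=1 fast=2: a[fast]=4=a[slow] dup, fast++
slow=1 fast=3: a[fast]=7≠a[slow]=4 write a[2]=7, slow++,fast++
slow=2 fast=4: a[fast]=11≠a[slow]=7 write a[3]=11, slow++,fast++
slow=3 fast=5: a[fast]=12≠a[slow]=11 write a[4]=12, slow++,fast++
slow=4 fast=6: a[fast]=13≠a[slow]=12 write a[5]=13, slow++,fast++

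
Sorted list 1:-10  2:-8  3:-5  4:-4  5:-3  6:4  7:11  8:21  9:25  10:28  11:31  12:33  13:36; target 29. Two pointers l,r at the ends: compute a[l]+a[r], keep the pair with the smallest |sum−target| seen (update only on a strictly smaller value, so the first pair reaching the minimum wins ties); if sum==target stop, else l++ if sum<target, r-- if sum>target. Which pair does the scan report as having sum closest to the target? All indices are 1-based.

[1,13] -10+36=26 d=3 * → l++
[2,13] -8+36=28 d=1 * → l++
[3,13] -5+36=31 d=2 → r--
[3,12] -5+33=28 d=1 → l++
[4,12] -4+33=29 d=0 * → stop

pair (-4, 33) with sum 29 (|Δ|=0)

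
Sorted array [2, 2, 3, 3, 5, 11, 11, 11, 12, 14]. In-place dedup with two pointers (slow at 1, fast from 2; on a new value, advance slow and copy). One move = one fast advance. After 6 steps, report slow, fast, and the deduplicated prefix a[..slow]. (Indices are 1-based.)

(s=1,f=2) a[fast]=2=a[slow] dup → fast++
(s=1,f=3) a[fast]=3≠a[slow]=2 write a[2]=3 → slow++,fast++
(s=2,f=4) a[fast]=3=a[slow] dup → fast++
(s=2,f=5) a[fast]=5≠a[slow]=3 write a[3]=5 → slow++,fast++
(s=3,f=6) a[fast]=11≠a[slow]=5 write a[4]=11 → slow++,fast++
(s=4,f=7) a[fast]=11=a[slow] dup → fast++

slow=4, fast=8, prefix=[2, 3, 5, 11]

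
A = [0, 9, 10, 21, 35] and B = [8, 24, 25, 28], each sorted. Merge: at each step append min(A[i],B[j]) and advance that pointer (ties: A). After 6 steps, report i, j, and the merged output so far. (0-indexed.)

i=4, j=2, merged so far=[0, 8, 9, 10, 21, 24]

i=0 j=0: A[i]=0<=B[j]=8 take 0, i++
i=1 j=0: A[i]=9>B[j]=8 take 8, j++
i=1 j=1: A[i]=9<=B[j]=24 take 9, i++
i=2 j=1: A[i]=10<=B[j]=24 take 10, i++
i=3 j=1: A[i]=21<=B[j]=24 take 21, i++
i=4 j=1: A[i]=35>B[j]=24 take 24, j++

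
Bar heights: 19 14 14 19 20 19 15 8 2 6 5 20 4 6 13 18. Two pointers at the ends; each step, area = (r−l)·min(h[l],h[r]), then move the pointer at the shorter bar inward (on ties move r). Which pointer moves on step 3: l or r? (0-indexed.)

[0,15] min(19,18)*15=270 best=270 * → r--
[0,14] min(19,13)*14=182 best=270 → r--
[0,13] min(19,6)*13=78 best=270 → r--

r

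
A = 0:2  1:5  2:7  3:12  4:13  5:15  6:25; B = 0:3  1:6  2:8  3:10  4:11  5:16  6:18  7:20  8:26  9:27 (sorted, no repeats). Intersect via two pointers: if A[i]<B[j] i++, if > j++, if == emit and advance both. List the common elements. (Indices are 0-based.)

i=0 j=0: 2<3, i++
i=1 j=0: 5>3, j++
i=1 j=1: 5<6, i++
i=2 j=1: 7>6, j++
i=2 j=2: 7<8, i++
i=3 j=2: 12>8, j++
i=3 j=3: 12>10, j++
i=3 j=4: 12>11, j++
i=3 j=5: 12<16, i++
i=4 j=5: 13<16, i++
i=5 j=5: 15<16, i++
i=6 j=5: 25>16, j++
i=6 j=6: 25>18, j++
i=6 j=7: 25>20, j++
i=6 j=8: 25<26, i++

intersection = []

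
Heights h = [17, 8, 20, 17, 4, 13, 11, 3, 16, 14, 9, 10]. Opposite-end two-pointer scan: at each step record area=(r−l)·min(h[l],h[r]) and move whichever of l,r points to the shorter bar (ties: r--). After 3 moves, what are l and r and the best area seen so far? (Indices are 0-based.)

l=0, r=8, best area=126

l=0 r=11: min(17,10)*11=110 best=110 *, r--
l=0 r=10: min(17,9)*10=90 best=110, r--
l=0 r=9: min(17,14)*9=126 best=126 *, r--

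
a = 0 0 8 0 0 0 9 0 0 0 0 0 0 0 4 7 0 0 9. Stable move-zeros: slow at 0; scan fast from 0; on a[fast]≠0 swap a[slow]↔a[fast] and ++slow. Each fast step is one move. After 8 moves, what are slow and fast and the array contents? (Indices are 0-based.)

slow=0 fast=0: a[fast]=0, fast++
slow=0 fast=1: a[fast]=0, fast++
slow=0 fast=2: a[fast]=8≠0 swap→a[0]=8, slow++,fast++
slow=1 fast=3: a[fast]=0, fast++
slow=1 fast=4: a[fast]=0, fast++
slow=1 fast=5: a[fast]=0, fast++
slow=1 fast=6: a[fast]=9≠0 swap→a[1]=9, slow++,fast++
slow=2 fast=7: a[fast]=0, fast++

slow=2, fast=8, a=[8, 9, 0, 0, 0, 0, 0, 0, 0, 0, 0, 0, 0, 0, 4, 7, 0, 0, 9]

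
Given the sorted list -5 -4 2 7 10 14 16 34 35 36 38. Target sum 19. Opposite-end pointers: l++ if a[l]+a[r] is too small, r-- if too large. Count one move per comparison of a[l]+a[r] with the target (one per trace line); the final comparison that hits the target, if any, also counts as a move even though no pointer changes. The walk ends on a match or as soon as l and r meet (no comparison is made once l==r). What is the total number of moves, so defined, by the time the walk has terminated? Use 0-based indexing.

[0,10] -5+38=33 >19 → r--
[0,9] -5+36=31 >19 → r--
[0,8] -5+35=30 >19 → r--
[0,7] -5+34=29 >19 → r--
[0,6] -5+16=11 <19 → l++
[1,6] -4+16=12 <19 → l++
[2,6] 2+16=18 <19 → l++
[3,6] 7+16=23 >19 → r--
[3,5] 7+14=21 >19 → r--
[3,4] 7+10=17 <19 → l++

10 moves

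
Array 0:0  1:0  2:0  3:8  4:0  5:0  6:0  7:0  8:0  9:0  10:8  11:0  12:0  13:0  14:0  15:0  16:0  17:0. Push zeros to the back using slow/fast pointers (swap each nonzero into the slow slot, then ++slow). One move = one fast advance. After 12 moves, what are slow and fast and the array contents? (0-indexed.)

(s=0,f=0) a[fast]=0 → fast++
(s=0,f=1) a[fast]=0 → fast++
(s=0,f=2) a[fast]=0 → fast++
(s=0,f=3) a[fast]=8≠0 swap→a[0]=8 → slow++,fast++
(s=1,f=4) a[fast]=0 → fast++
(s=1,f=5) a[fast]=0 → fast++
(s=1,f=6) a[fast]=0 → fast++
(s=1,f=7) a[fast]=0 → fast++
(s=1,f=8) a[fast]=0 → fast++
(s=1,f=9) a[fast]=0 → fast++
(s=1,f=10) a[fast]=8≠0 swap→a[1]=8 → slow++,fast++
(s=2,f=11) a[fast]=0 → fast++

slow=2, fast=12, a=[8, 8, 0, 0, 0, 0, 0, 0, 0, 0, 0, 0, 0, 0, 0, 0, 0, 0]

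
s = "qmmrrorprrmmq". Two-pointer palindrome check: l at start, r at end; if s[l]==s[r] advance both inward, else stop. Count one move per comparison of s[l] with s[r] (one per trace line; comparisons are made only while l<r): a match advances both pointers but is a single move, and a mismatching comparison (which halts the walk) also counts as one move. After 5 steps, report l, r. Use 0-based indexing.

[0,12] 'q'=='q' → l++,r--
[1,11] 'm'=='m' → l++,r--
[2,10] 'm'=='m' → l++,r--
[3,9] 'r'=='r' → l++,r--
[4,8] 'r'=='r' → l++,r--

l=5, r=7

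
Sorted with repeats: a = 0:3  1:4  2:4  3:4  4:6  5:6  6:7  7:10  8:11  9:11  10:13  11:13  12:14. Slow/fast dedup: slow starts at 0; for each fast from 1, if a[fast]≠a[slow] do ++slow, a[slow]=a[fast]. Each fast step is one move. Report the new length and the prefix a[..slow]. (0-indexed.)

length 8; prefix = [3, 4, 6, 7, 10, 11, 13, 14]

slow=0 fast=1: a[fast]=4≠a[slow]=3 write a[1]=4, slow++,fast++
slow=1 fast=2: a[fast]=4=a[slow] dup, fast++
slow=1 fast=3: a[fast]=4=a[slow] dup, fast++
slow=1 fast=4: a[fast]=6≠a[slow]=4 write a[2]=6, slow++,fast++
slow=2 fast=5: a[fast]=6=a[slow] dup, fast++
slow=2 fast=6: a[fast]=7≠a[slow]=6 write a[3]=7, slow++,fast++
slow=3 fast=7: a[fast]=10≠a[slow]=7 write a[4]=10, slow++,fast++
slow=4 fast=8: a[fast]=11≠a[slow]=10 write a[5]=11, slow++,fast++
slow=5 fast=9: a[fast]=11=a[slow] dup, fast++
slow=5 fast=10: a[fast]=13≠a[slow]=11 write a[6]=13, slow++,fast++
slow=6 fast=11: a[fast]=13=a[slow] dup, fast++
slow=6 fast=12: a[fast]=14≠a[slow]=13 write a[7]=14, slow++,fast++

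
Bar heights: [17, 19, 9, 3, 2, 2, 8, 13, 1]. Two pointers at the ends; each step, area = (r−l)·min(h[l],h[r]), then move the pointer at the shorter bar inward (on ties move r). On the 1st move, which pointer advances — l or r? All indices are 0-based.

r

[0,8] min(17,1)*8=8 best=8 * → r--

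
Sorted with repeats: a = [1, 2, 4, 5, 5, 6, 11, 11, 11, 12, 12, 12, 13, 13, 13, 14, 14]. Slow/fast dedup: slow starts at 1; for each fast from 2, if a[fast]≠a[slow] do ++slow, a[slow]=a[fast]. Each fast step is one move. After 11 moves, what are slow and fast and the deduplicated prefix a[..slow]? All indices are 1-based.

(s=1,f=2) a[fast]=2≠a[slow]=1 write a[2]=2 → slow++,fast++
(s=2,f=3) a[fast]=4≠a[slow]=2 write a[3]=4 → slow++,fast++
(s=3,f=4) a[fast]=5≠a[slow]=4 write a[4]=5 → slow++,fast++
(s=4,f=5) a[fast]=5=a[slow] dup → fast++
(s=4,f=6) a[fast]=6≠a[slow]=5 write a[5]=6 → slow++,fast++
(s=5,f=7) a[fast]=11≠a[slow]=6 write a[6]=11 → slow++,fast++
(s=6,f=8) a[fast]=11=a[slow] dup → fast++
(s=6,f=9) a[fast]=11=a[slow] dup → fast++
(s=6,f=10) a[fast]=12≠a[slow]=11 write a[7]=12 → slow++,fast++
(s=7,f=11) a[fast]=12=a[slow] dup → fast++
(s=7,f=12) a[fast]=12=a[slow] dup → fast++

slow=7, fast=13, prefix=[1, 2, 4, 5, 6, 11, 12]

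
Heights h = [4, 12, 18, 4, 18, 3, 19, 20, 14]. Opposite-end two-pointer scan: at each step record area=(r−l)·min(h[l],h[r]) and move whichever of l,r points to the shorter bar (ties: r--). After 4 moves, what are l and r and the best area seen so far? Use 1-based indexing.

l=4, r=8, best area=90

l=1 r=9: min(4,14)*8=32 best=32 *, l++
l=2 r=9: min(12,14)*7=84 best=84 *, l++
l=3 r=9: min(18,14)*6=84 best=84, r--
l=3 r=8: min(18,20)*5=90 best=90 *, l++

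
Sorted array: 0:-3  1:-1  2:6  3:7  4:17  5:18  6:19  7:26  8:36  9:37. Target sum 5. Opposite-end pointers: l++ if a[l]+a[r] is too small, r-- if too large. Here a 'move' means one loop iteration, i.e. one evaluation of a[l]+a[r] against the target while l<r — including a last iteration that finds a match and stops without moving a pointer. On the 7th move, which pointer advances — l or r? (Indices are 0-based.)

l

[0,9] -3+37=34 >5 → r--
[0,8] -3+36=33 >5 → r--
[0,7] -3+26=23 >5 → r--
[0,6] -3+19=16 >5 → r--
[0,5] -3+18=15 >5 → r--
[0,4] -3+17=14 >5 → r--
[0,3] -3+7=4 <5 → l++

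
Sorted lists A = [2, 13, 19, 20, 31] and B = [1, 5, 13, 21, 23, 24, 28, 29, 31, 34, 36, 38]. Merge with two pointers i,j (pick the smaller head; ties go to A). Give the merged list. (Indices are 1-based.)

i=1 j=1: A[i]=2>B[j]=1 take 1, j++
i=1 j=2: A[i]=2<=B[j]=5 take 2, i++
i=2 j=2: A[i]=13>B[j]=5 take 5, j++
i=2 j=3: A[i]=13<=B[j]=13 take 13, i++
i=3 j=3: A[i]=19>B[j]=13 take 13, j++
i=3 j=4: A[i]=19<=B[j]=21 take 19, i++
i=4 j=4: A[i]=20<=B[j]=21 take 20, i++
i=5 j=4: A[i]=31>B[j]=21 take 21, j++
i=5 j=5: A[i]=31>B[j]=23 take 23, j++
i=5 j=6: A[i]=31>B[j]=24 take 24, j++
i=5 j=7: A[i]=31>B[j]=28 take 28, j++
i=5 j=8: A[i]=31>B[j]=29 take 29, j++
i=5 j=9: A[i]=31<=B[j]=31 take 31, i++
i=6 j=9: A done, take B[j]=31, j++
i=6 j=10: A done, take B[j]=34, j++
i=6 j=11: A done, take B[j]=36, j++
i=6 j=12: A done, take B[j]=38, j++

[1, 2, 5, 13, 13, 19, 20, 21, 23, 24, 28, 29, 31, 31, 34, 36, 38]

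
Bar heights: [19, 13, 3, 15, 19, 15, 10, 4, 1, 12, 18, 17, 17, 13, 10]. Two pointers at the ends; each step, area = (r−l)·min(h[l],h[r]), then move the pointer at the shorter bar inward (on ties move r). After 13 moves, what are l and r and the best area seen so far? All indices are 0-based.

[0,14] min(19,10)*14=140 best=140 * → r--
[0,13] min(19,13)*13=169 best=169 * → r--
[0,12] min(19,17)*12=204 best=204 * → r--
[0,11] min(19,17)*11=187 best=204 → r--
[0,10] min(19,18)*10=180 best=204 → r--
[0,9] min(19,12)*9=108 best=204 → r--
[0,8] min(19,1)*8=8 best=204 → r--
[0,7] min(19,4)*7=28 best=204 → r--
[0,6] min(19,10)*6=60 best=204 → r--
[0,5] min(19,15)*5=75 best=204 → r--
[0,4] min(19,19)*4=76 best=204 → r--
[0,3] min(19,15)*3=45 best=204 → r--
[0,2] min(19,3)*2=6 best=204 → r--

l=0, r=1, best area=204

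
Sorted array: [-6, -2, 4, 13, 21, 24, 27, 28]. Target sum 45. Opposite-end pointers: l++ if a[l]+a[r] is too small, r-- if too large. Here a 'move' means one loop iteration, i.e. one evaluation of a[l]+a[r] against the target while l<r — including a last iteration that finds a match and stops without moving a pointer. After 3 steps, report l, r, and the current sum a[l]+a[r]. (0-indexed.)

l=3, r=7, sum=41

[0,7] -6+28=22 <45 → l++
[1,7] -2+28=26 <45 → l++
[2,7] 4+28=32 <45 → l++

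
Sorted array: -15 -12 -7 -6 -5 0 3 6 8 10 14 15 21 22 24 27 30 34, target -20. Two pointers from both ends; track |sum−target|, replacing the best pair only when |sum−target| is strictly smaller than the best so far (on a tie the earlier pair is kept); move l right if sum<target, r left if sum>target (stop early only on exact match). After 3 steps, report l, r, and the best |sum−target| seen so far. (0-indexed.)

l=0, r=14, best |Δ|=32

l=0 r=17: -15+34=19 d=39 *, r--
l=0 r=16: -15+30=15 d=35 *, r--
l=0 r=15: -15+27=12 d=32 *, r--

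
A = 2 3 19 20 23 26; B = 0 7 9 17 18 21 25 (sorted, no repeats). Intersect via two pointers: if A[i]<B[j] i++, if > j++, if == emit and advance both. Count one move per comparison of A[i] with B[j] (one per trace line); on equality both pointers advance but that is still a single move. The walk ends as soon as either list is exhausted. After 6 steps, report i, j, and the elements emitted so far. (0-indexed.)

[i=0,j=0] 2>0 → j++
[i=0,j=1] 2<7 → i++
[i=1,j=1] 3<7 → i++
[i=2,j=1] 19>7 → j++
[i=2,j=2] 19>9 → j++
[i=2,j=3] 19>17 → j++

i=2, j=4, emitted=[]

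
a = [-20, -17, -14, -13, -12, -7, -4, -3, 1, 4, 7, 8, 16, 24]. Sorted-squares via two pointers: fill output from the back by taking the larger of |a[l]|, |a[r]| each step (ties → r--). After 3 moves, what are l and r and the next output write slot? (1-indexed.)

l=1 r=14: |-20|<=|24| out[14]=576, r--
l=1 r=13: |-20|>|16| out[13]=400, l++
l=2 r=13: |-17|>|16| out[12]=289, l++

l=3, r=13, next write slot=11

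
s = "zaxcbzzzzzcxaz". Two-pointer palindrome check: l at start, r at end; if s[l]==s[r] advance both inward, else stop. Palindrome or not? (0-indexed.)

[0,13] 'z'=='z' → l++,r--
[1,12] 'a'=='a' → l++,r--
[2,11] 'x'=='x' → l++,r--
[3,10] 'c'=='c' → l++,r--
[4,9] 'b'!='z' → stop

not a palindrome (mismatch at 4,9)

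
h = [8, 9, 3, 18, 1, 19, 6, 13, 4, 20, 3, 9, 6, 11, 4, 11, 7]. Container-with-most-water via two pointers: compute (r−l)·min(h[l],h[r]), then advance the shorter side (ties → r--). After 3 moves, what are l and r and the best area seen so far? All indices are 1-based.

l=1 r=17: min(8,7)*16=112 best=112 *, r--
l=1 r=16: min(8,11)*15=120 best=120 *, l++
l=2 r=16: min(9,11)*14=126 best=126 *, l++

l=3, r=16, best area=126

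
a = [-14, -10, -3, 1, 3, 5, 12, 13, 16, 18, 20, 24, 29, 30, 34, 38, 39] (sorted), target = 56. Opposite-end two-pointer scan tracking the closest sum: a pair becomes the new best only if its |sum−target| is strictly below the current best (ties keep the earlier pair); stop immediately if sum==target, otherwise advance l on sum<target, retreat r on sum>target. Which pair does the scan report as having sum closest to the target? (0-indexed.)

[0,16] -14+39=25 d=31 * → l++
[1,16] -10+39=29 d=27 * → l++
[2,16] -3+39=36 d=20 * → l++
[3,16] 1+39=40 d=16 * → l++
[4,16] 3+39=42 d=14 * → l++
[5,16] 5+39=44 d=12 * → l++
[6,16] 12+39=51 d=5 * → l++
[7,16] 13+39=52 d=4 * → l++
[8,16] 16+39=55 d=1 * → l++
[9,16] 18+39=57 d=1 → r--
[9,15] 18+38=56 d=0 * → stop

pair (18, 38) with sum 56 (|Δ|=0)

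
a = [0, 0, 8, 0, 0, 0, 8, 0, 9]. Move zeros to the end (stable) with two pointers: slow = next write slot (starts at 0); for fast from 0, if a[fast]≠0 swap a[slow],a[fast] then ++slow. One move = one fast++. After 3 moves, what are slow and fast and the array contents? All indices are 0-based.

slow=0 fast=0: a[fast]=0, fast++
slow=0 fast=1: a[fast]=0, fast++
slow=0 fast=2: a[fast]=8≠0 swap→a[0]=8, slow++,fast++

slow=1, fast=3, a=[8, 0, 0, 0, 0, 0, 8, 0, 9]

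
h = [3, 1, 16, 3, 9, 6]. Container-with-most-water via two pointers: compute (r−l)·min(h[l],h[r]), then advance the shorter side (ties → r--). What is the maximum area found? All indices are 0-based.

max area = 18

l=0 r=5: min(3,6)*5=15 best=15 *, l++
l=1 r=5: min(1,6)*4=4 best=15, l++
l=2 r=5: min(16,6)*3=18 best=18 *, r--
l=2 r=4: min(16,9)*2=18 best=18, r--
l=2 r=3: min(16,3)*1=3 best=18, r--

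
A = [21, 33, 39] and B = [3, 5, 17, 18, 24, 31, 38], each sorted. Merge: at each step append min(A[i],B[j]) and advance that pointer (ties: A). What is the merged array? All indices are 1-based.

[3, 5, 17, 18, 21, 24, 31, 33, 38, 39]

[i=1,j=1] A[i]=21>B[j]=3 take 3 → j++
[i=1,j=2] A[i]=21>B[j]=5 take 5 → j++
[i=1,j=3] A[i]=21>B[j]=17 take 17 → j++
[i=1,j=4] A[i]=21>B[j]=18 take 18 → j++
[i=1,j=5] A[i]=21<=B[j]=24 take 21 → i++
[i=2,j=5] A[i]=33>B[j]=24 take 24 → j++
[i=2,j=6] A[i]=33>B[j]=31 take 31 → j++
[i=2,j=7] A[i]=33<=B[j]=38 take 33 → i++
[i=3,j=7] A[i]=39>B[j]=38 take 38 → j++
[i=3,j=8] B done, take A[i]=39 → i++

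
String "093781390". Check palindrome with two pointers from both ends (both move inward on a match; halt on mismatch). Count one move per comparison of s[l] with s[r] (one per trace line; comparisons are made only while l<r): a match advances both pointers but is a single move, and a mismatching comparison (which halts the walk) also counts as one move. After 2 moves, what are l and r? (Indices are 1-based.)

[1,9] '0'=='0' → l++,r--
[2,8] '9'=='9' → l++,r--

l=3, r=7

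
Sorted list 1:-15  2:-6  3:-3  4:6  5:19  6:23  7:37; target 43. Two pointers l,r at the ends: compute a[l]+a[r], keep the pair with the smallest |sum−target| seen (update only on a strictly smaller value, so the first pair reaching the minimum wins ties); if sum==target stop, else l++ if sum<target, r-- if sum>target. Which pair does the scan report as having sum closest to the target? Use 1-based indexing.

[1,7] -15+37=22 d=21 * → l++
[2,7] -6+37=31 d=12 * → l++
[3,7] -3+37=34 d=9 * → l++
[4,7] 6+37=43 d=0 * → stop

pair (6, 37) with sum 43 (|Δ|=0)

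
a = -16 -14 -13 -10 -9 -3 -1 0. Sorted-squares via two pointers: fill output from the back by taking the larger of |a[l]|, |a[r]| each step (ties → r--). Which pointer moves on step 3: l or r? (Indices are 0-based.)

l=0 r=7: |-16|>|0| out[7]=256, l++
l=1 r=7: |-14|>|0| out[6]=196, l++
l=2 r=7: |-13|>|0| out[5]=169, l++

l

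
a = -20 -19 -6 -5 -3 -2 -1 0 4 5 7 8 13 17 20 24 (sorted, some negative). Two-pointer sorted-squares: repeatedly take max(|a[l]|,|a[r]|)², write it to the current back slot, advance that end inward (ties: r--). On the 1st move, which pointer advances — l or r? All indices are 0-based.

[0,15] |-20|<=|24| out[15]=576 → r--

r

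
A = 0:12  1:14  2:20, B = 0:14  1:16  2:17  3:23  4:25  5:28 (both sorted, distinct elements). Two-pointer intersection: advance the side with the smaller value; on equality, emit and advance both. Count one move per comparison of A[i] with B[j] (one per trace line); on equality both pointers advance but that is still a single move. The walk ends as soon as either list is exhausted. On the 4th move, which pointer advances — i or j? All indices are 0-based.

[i=0,j=0] 12<14 → i++
[i=1,j=0] 14==14 emit → i++,j++
[i=2,j=1] 20>16 → j++
[i=2,j=2] 20>17 → j++

j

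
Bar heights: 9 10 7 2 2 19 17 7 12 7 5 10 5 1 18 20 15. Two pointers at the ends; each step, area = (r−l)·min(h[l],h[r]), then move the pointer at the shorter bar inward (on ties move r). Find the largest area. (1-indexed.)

max area = 190

l=1 r=17: min(9,15)*16=144 best=144 *, l++
l=2 r=17: min(10,15)*15=150 best=150 *, l++
l=3 r=17: min(7,15)*14=98 best=150, l++
l=4 r=17: min(2,15)*13=26 best=150, l++
l=5 r=17: min(2,15)*12=24 best=150, l++
l=6 r=17: min(19,15)*11=165 best=165 *, r--
l=6 r=16: min(19,20)*10=190 best=190 *, l++
l=7 r=16: min(17,20)*9=153 best=190, l++
l=8 r=16: min(7,20)*8=56 best=190, l++
l=9 r=16: min(12,20)*7=84 best=190, l++
l=10 r=16: min(7,20)*6=42 best=190, l++
l=11 r=16: min(5,20)*5=25 best=190, l++
l=12 r=16: min(10,20)*4=40 best=190, l++
l=13 r=16: min(5,20)*3=15 best=190, l++
l=14 r=16: min(1,20)*2=2 best=190, l++
l=15 r=16: min(18,20)*1=18 best=190, l++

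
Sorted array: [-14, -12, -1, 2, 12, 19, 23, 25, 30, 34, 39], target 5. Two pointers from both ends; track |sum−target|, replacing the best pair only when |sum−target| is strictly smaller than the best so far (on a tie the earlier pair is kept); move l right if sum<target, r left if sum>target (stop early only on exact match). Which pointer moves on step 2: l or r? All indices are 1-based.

r

l=1 r=11: -14+39=25 d=20 *, r--
l=1 r=10: -14+34=20 d=15 *, r--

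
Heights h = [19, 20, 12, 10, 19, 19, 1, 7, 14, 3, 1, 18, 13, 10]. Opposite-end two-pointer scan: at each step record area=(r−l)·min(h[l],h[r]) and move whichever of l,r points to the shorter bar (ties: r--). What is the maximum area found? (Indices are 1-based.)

max area = 198

[1,14] min(19,10)*13=130 best=130 * → r--
[1,13] min(19,13)*12=156 best=156 * → r--
[1,12] min(19,18)*11=198 best=198 * → r--
[1,11] min(19,1)*10=10 best=198 → r--
[1,10] min(19,3)*9=27 best=198 → r--
[1,9] min(19,14)*8=112 best=198 → r--
[1,8] min(19,7)*7=49 best=198 → r--
[1,7] min(19,1)*6=6 best=198 → r--
[1,6] min(19,19)*5=95 best=198 → r--
[1,5] min(19,19)*4=76 best=198 → r--
[1,4] min(19,10)*3=30 best=198 → r--
[1,3] min(19,12)*2=24 best=198 → r--
[1,2] min(19,20)*1=19 best=198 → l++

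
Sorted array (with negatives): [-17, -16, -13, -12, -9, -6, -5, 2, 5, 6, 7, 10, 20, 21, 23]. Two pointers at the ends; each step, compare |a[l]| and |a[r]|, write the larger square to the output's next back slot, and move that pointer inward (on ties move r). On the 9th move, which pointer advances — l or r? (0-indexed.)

l

[0,14] |-17|<=|23| out[14]=529 → r--
[0,13] |-17|<=|21| out[13]=441 → r--
[0,12] |-17|<=|20| out[12]=400 → r--
[0,11] |-17|>|10| out[11]=289 → l++
[1,11] |-16|>|10| out[10]=256 → l++
[2,11] |-13|>|10| out[9]=169 → l++
[3,11] |-12|>|10| out[8]=144 → l++
[4,11] |-9|<=|10| out[7]=100 → r--
[4,10] |-9|>|7| out[6]=81 → l++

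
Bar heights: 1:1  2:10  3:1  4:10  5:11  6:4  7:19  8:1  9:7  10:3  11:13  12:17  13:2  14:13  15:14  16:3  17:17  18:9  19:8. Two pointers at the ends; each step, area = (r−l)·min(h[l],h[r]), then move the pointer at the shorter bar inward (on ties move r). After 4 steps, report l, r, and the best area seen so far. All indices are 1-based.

[1,19] min(1,8)*18=18 best=18 * → l++
[2,19] min(10,8)*17=136 best=136 * → r--
[2,18] min(10,9)*16=144 best=144 * → r--
[2,17] min(10,17)*15=150 best=150 * → l++

l=3, r=17, best area=150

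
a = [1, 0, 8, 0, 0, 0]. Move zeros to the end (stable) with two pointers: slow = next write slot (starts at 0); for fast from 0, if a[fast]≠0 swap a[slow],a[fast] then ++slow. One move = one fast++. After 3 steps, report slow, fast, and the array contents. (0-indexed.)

(s=0,f=0) a[fast]=1≠0 swap→a[0]=1 → slow++,fast++
(s=1,f=1) a[fast]=0 → fast++
(s=1,f=2) a[fast]=8≠0 swap→a[1]=8 → slow++,fast++

slow=2, fast=3, a=[1, 8, 0, 0, 0, 0]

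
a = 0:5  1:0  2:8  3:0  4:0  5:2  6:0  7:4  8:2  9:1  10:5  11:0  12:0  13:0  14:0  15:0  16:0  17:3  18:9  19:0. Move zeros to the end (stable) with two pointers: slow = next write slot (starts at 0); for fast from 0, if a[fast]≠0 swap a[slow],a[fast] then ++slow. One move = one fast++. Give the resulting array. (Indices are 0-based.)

(s=0,f=0) a[fast]=5≠0 swap→a[0]=5 → slow++,fast++
(s=1,f=1) a[fast]=0 → fast++
(s=1,f=2) a[fast]=8≠0 swap→a[1]=8 → slow++,fast++
(s=2,f=3) a[fast]=0 → fast++
(s=2,f=4) a[fast]=0 → fast++
(s=2,f=5) a[fast]=2≠0 swap→a[2]=2 → slow++,fast++
(s=3,f=6) a[fast]=0 → fast++
(s=3,f=7) a[fast]=4≠0 swap→a[3]=4 → slow++,fast++
(s=4,f=8) a[fast]=2≠0 swap→a[4]=2 → slow++,fast++
(s=5,f=9) a[fast]=1≠0 swap→a[5]=1 → slow++,fast++
(s=6,f=10) a[fast]=5≠0 swap→a[6]=5 → slow++,fast++
(s=7,f=11) a[fast]=0 → fast++
(s=7,f=12) a[fast]=0 → fast++
(s=7,f=13) a[fast]=0 → fast++
(s=7,f=14) a[fast]=0 → fast++
(s=7,f=15) a[fast]=0 → fast++
(s=7,f=16) a[fast]=0 → fast++
(s=7,f=17) a[fast]=3≠0 swap→a[7]=3 → slow++,fast++
(s=8,f=18) a[fast]=9≠0 swap→a[8]=9 → slow++,fast++
(s=9,f=19) a[fast]=0 → fast++

[5, 8, 2, 4, 2, 1, 5, 3, 9, 0, 0, 0, 0, 0, 0, 0, 0, 0, 0, 0]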